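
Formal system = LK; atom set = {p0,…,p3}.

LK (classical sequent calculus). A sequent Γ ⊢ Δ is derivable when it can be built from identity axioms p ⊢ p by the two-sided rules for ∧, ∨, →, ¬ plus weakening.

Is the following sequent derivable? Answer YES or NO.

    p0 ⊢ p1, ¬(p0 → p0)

Enumerate valuations to refute Γ ⊢ Δ:
  v=0000: Γ:[p0=F] Δ:[p1=F, ¬(p0 → p0)=F] refutes=False
  v=0001: Γ:[p0=F] Δ:[p1=F, ¬(p0 → p0)=F] refutes=False
  v=0010: Γ:[p0=F] Δ:[p1=F, ¬(p0 → p0)=F] refutes=False
  v=0011: Γ:[p0=F] Δ:[p1=F, ¬(p0 → p0)=F] refutes=False
  v=0100: Γ:[p0=F] Δ:[p1=T, ¬(p0 → p0)=F] refutes=False
  v=0101: Γ:[p0=F] Δ:[p1=T, ¬(p0 → p0)=F] refutes=False
  v=0110: Γ:[p0=F] Δ:[p1=T, ¬(p0 → p0)=F] refutes=False
  v=0111: Γ:[p0=F] Δ:[p1=T, ¬(p0 → p0)=F] refutes=False
  v=1000: Γ:[p0=T] Δ:[p1=F, ¬(p0 → p0)=F] refutes=True  ← countermodel

Result: NO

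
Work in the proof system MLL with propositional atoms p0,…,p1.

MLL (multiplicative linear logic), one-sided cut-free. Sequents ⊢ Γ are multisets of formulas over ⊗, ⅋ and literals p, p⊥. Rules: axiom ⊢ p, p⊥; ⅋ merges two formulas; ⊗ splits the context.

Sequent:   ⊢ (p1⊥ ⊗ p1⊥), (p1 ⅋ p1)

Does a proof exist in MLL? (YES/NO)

Derivation (root first):
[⅋]  ⊢ (p1⊥ ⊗ p1⊥), (p1 ⅋ p1)
  [⊗]  ⊢ p1, p1, (p1⊥ ⊗ p1⊥)
    [Ax]  ⊢ p1, p1⊥
    [Ax]  ⊢ p1, p1⊥

Result: YES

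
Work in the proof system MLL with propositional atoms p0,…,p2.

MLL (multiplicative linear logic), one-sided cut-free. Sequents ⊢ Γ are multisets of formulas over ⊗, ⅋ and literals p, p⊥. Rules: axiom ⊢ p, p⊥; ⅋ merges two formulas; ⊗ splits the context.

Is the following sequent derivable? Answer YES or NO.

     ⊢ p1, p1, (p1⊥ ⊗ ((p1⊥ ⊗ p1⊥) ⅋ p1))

Proof tree:
[⊗]  ⊢ p1, p1, (p1⊥ ⊗ ((p1⊥ ⊗ p1⊥) ⅋ p1))
  [Ax]  ⊢ p1, p1⊥
  [⅋]  ⊢ p1, ((p1⊥ ⊗ p1⊥) ⅋ p1)
    [⊗]  ⊢ p1, p1, (p1⊥ ⊗ p1⊥)
      [Ax]  ⊢ p1, p1⊥
      [Ax]  ⊢ p1, p1⊥

Result: YES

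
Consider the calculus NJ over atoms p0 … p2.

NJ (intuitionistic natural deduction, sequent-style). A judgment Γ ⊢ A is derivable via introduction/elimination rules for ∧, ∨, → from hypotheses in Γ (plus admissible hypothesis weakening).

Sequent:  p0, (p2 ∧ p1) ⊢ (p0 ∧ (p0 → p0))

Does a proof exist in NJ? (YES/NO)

Derivation (root first):
[Wk] p0, (p2 ∧ p1) ⊢ (p0 ∧ (p0 → p0))
  [∧I] p0 ⊢ (p0 ∧ (p0 → p0))
    [Ax] p0 ⊢ p0
    [→I]  ⊢ (p0 → p0)
      [Ax] p0 ⊢ p0

Result: YES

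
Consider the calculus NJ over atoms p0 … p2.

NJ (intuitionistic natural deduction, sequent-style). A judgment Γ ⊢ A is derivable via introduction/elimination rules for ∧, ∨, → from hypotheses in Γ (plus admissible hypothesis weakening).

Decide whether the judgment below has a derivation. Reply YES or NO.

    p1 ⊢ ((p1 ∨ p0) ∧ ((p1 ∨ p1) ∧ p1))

Derivation trace:
[∧I] p1 ⊢ ((p1 ∨ p0) ∧ ((p1 ∨ p1) ∧ p1))
  [∨I₁] p1 ⊢ (p1 ∨ p0)
    [Ax] p1 ⊢ p1
  [∧I] p1 ⊢ ((p1 ∨ p1) ∧ p1)
    [∨I₁] p1 ⊢ (p1 ∨ p1)
      [Ax] p1 ⊢ p1
    [Ax] p1 ⊢ p1

Result: YES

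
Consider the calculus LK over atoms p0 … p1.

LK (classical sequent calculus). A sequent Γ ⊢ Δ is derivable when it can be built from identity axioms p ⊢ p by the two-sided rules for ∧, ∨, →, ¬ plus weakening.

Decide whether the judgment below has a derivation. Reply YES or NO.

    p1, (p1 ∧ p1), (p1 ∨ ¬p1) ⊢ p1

Derivation trace:
[∨L] p1, (p1 ∧ p1), (p1 ∨ ¬p1) ⊢ p1
  [WL] p1, p1 ⊢ p1
    [Ax] p1 ⊢ p1
  [¬L] (p1 ∧ p1), ¬p1 ⊢ 
    [∧L] (p1 ∧ p1) ⊢ p1
      [WL] p1, p1 ⊢ p1
        [Ax] p1 ⊢ p1

Result: YES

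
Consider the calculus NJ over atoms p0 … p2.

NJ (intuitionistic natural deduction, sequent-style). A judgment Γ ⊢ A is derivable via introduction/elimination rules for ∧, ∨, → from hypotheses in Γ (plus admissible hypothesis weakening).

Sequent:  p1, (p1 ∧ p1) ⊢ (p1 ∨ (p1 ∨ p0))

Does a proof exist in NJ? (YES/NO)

Derivation trace:
[∨I₂] p1, (p1 ∧ p1) ⊢ (p1 ∨ (p1 ∨ p0))
  [∨I₁] p1, (p1 ∧ p1) ⊢ (p1 ∨ p0)
    [Wk] p1, (p1 ∧ p1) ⊢ p1
      [Ax] p1 ⊢ p1

Result: YES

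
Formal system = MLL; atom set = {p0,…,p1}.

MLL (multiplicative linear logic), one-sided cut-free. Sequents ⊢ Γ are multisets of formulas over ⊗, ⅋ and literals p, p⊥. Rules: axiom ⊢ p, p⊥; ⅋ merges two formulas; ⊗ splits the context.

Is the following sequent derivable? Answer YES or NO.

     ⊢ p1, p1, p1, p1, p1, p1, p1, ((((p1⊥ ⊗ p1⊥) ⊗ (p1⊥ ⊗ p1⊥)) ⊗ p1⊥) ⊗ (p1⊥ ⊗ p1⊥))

Derivation (root first):
[⊗]  ⊢ p1, p1, p1, p1, p1, p1, p1, ((((p1⊥ ⊗ p1⊥) ⊗ (p1⊥ ⊗ p1⊥)) ⊗ p1⊥) ⊗ (p1⊥ ⊗ p1⊥))
  [⊗]  ⊢ p1, p1, p1, p1, p1, (((p1⊥ ⊗ p1⊥) ⊗ (p1⊥ ⊗ p1⊥)) ⊗ p1⊥)
    [⊗]  ⊢ p1, p1, p1, p1, ((p1⊥ ⊗ p1⊥) ⊗ (p1⊥ ⊗ p1⊥))
      [⊗]  ⊢ p1, p1, (p1⊥ ⊗ p1⊥)
        [Ax]  ⊢ p1, p1⊥
        [Ax]  ⊢ p1, p1⊥
      [⊗]  ⊢ p1, p1, (p1⊥ ⊗ p1⊥)
        [Ax]  ⊢ p1, p1⊥
        [Ax]  ⊢ p1, p1⊥
    [Ax]  ⊢ p1, p1⊥
  [⊗]  ⊢ p1, p1, (p1⊥ ⊗ p1⊥)
    [Ax]  ⊢ p1, p1⊥
    [Ax]  ⊢ p1, p1⊥

Result: YES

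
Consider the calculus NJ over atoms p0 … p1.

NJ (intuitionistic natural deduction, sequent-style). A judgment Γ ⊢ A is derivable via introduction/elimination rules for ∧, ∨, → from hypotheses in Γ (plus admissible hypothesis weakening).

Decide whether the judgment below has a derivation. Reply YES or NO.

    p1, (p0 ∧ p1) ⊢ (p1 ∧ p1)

Derivation trace:
[∧I] p1, (p0 ∧ p1) ⊢ (p1 ∧ p1)
  [Ax] p1 ⊢ p1
  [Wk] p1, (p0 ∧ p1) ⊢ p1
    [Ax] p1 ⊢ p1

Result: YES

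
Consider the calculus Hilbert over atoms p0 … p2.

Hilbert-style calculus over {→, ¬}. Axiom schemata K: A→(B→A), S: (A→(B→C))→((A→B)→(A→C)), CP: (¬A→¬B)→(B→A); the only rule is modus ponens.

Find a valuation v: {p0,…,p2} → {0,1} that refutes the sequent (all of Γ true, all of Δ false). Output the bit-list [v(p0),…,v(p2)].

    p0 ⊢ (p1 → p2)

Enumerate valuations to refute Γ ⊢ Δ:
  v=000: Γ:[p0=F] Δ:[(p1 → p2)=T] refutes=False
  v=001: Γ:[p0=F] Δ:[(p1 → p2)=T] refutes=False
  v=010: Γ:[p0=F] Δ:[(p1 → p2)=F] refutes=False
  v=011: Γ:[p0=F] Δ:[(p1 → p2)=T] refutes=False
  v=100: Γ:[p0=T] Δ:[(p1 → p2)=T] refutes=False
  v=101: Γ:[p0=T] Δ:[(p1 → p2)=T] refutes=False
  v=110: Γ:[p0=T] Δ:[(p1 → p2)=F] refutes=True  ← countermodel

Result: [1, 1, 0]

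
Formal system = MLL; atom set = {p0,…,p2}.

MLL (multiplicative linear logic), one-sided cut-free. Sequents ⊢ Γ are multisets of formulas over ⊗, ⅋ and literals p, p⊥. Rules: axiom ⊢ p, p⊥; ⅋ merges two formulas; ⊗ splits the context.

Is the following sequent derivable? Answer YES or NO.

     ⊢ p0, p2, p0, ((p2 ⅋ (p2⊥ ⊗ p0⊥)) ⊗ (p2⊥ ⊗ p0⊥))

Derivation (root first):
[⊗]  ⊢ p0, p2, p0, ((p2 ⅋ (p2⊥ ⊗ p0⊥)) ⊗ (p2⊥ ⊗ p0⊥))
  [⅋]  ⊢ p0, (p2 ⅋ (p2⊥ ⊗ p0⊥))
    [⊗]  ⊢ p2, p0, (p2⊥ ⊗ p0⊥)
      [Ax]  ⊢ p2, p2⊥
      [Ax]  ⊢ p0, p0⊥
  [⊗]  ⊢ p2, p0, (p2⊥ ⊗ p0⊥)
    [Ax]  ⊢ p2, p2⊥
    [Ax]  ⊢ p0, p0⊥

Result: YES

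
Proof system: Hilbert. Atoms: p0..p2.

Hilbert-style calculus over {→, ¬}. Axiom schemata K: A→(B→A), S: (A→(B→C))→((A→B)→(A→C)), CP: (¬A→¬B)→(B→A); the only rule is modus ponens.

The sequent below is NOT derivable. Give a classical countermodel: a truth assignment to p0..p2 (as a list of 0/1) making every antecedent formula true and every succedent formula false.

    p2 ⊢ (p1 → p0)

Enumerate valuations to refute Γ ⊢ Δ:
  v=000: Γ:[p2=F] Δ:[(p1 → p0)=T] refutes=False
  v=001: Γ:[p2=T] Δ:[(p1 → p0)=T] refutes=False
  v=010: Γ:[p2=F] Δ:[(p1 → p0)=F] refutes=False
  v=011: Γ:[p2=T] Δ:[(p1 → p0)=F] refutes=True  ← countermodel

Result: [0, 1, 1]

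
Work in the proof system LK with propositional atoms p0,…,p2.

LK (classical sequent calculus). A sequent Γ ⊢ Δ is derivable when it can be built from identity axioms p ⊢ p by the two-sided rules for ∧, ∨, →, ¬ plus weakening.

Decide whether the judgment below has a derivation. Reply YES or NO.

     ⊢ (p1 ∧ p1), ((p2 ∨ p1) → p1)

Enumerate valuations to refute Γ ⊢ Δ:
  v=000: Γ:[] Δ:[(p1 ∧ p1)=F, ((p2 ∨ p1) → p1)=T] refutes=False
  v=001: Γ:[] Δ:[(p1 ∧ p1)=F, ((p2 ∨ p1) → p1)=F] refutes=True  ← countermodel

Result: NO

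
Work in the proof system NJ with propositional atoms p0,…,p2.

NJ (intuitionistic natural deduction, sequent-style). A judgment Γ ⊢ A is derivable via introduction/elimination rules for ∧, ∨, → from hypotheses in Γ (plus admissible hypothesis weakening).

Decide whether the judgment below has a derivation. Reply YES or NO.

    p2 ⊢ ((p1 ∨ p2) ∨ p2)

Proof tree:
[∨I₁] p2 ⊢ ((p1 ∨ p2) ∨ p2)
  [∨I₂] p2 ⊢ (p1 ∨ p2)
    [Ax] p2 ⊢ p2

Result: YES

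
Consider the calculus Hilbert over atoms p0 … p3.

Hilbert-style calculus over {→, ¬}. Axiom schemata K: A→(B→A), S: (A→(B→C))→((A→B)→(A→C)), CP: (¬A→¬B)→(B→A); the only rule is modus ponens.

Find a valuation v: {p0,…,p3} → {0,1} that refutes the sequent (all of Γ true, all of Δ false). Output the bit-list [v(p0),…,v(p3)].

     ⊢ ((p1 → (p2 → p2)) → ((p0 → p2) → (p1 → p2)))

Truth-table refutation:
  v=0000: Γ:[] Δ:[((p1 → (p2 → p2)) → ((p0 → p2) → (p1 → p2)))=T] refutes=False
  v=0001: Γ:[] Δ:[((p1 → (p2 → p2)) → ((p0 → p2) → (p1 → p2)))=T] refutes=False
  v=0010: Γ:[] Δ:[((p1 → (p2 → p2)) → ((p0 → p2) → (p1 → p2)))=T] refutes=False
  v=0011: Γ:[] Δ:[((p1 → (p2 → p2)) → ((p0 → p2) → (p1 → p2)))=T] refutes=False
  v=0100: Γ:[] Δ:[((p1 → (p2 → p2)) → ((p0 → p2) → (p1 → p2)))=F] refutes=True  ← countermodel

Result: [0, 1, 0, 0]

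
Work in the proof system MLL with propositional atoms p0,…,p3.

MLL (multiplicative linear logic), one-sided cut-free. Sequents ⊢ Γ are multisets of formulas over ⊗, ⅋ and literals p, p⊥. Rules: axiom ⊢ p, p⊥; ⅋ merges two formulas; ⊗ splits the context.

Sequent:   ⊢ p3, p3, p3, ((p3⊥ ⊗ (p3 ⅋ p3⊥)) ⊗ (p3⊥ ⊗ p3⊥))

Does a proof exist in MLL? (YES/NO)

Proof tree:
[⊗]  ⊢ p3, p3, p3, ((p3⊥ ⊗ (p3 ⅋ p3⊥)) ⊗ (p3⊥ ⊗ p3⊥))
  [⊗]  ⊢ p3, (p3⊥ ⊗ (p3 ⅋ p3⊥))
    [Ax]  ⊢ p3, p3⊥
    [⅋]  ⊢ (p3 ⅋ p3⊥)
      [Ax]  ⊢ p3, p3⊥
  [⊗]  ⊢ p3, p3, (p3⊥ ⊗ p3⊥)
    [Ax]  ⊢ p3, p3⊥
    [Ax]  ⊢ p3, p3⊥

Result: YES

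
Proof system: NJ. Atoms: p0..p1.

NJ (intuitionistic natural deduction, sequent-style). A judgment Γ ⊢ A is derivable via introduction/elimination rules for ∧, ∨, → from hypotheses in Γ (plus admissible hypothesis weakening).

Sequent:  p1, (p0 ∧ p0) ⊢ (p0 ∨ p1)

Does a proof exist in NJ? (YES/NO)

Derivation trace:
[∨I₂] p1, (p0 ∧ p0) ⊢ (p0 ∨ p1)
  [Wk] p1, (p0 ∧ p0) ⊢ p1
    [Ax] p1 ⊢ p1

Result: YES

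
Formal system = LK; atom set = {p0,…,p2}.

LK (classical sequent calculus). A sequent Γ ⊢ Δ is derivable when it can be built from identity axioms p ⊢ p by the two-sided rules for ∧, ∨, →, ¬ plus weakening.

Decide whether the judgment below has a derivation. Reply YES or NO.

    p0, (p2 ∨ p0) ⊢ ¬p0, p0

Derivation (root first):
[∨L] p0, (p2 ∨ p0) ⊢ ¬p0, p0
  [WL] p2 ⊢ p0, ¬p0
    [¬R]  ⊢ p0, ¬p0
      [Ax] p0 ⊢ p0
  [WL] p0, p0 ⊢ p0
    [Ax] p0 ⊢ p0

Result: YES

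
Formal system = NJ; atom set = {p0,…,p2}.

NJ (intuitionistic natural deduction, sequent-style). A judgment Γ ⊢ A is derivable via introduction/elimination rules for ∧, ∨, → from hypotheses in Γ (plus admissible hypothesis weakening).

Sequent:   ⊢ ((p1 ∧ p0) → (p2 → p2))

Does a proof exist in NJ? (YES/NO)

Proof tree:
[→I]  ⊢ ((p1 ∧ p0) → (p2 → p2))
  [→I] (p1 ∧ p0) ⊢ (p2 → p2)
    [Wk] p2, (p1 ∧ p0) ⊢ p2
      [Ax] p2 ⊢ p2

Result: YES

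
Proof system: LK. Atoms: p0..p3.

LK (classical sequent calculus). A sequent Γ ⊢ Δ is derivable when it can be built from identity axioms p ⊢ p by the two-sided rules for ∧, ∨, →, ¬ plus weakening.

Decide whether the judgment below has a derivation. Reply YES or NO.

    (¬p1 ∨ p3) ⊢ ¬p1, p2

Enumerate valuations to refute Γ ⊢ Δ:
  v=0000: Γ:[(¬p1 ∨ p3)=T] Δ:[¬p1=T, p2=F] refutes=False
  v=0001: Γ:[(¬p1 ∨ p3)=T] Δ:[¬p1=T, p2=F] refutes=False
  v=0010: Γ:[(¬p1 ∨ p3)=T] Δ:[¬p1=T, p2=T] refutes=False
  v=0011: Γ:[(¬p1 ∨ p3)=T] Δ:[¬p1=T, p2=T] refutes=False
  v=0100: Γ:[(¬p1 ∨ p3)=F] Δ:[¬p1=F, p2=F] refutes=False
  v=0101: Γ:[(¬p1 ∨ p3)=T] Δ:[¬p1=F, p2=F] refutes=True  ← countermodel

Result: NO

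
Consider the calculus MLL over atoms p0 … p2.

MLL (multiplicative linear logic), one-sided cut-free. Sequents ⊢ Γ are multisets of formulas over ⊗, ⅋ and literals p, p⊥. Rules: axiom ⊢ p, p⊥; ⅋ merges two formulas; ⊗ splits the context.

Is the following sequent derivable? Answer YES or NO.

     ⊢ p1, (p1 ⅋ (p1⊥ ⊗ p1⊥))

Derivation (root first):
[⅋]  ⊢ p1, (p1 ⅋ (p1⊥ ⊗ p1⊥))
  [⊗]  ⊢ p1, p1, (p1⊥ ⊗ p1⊥)
    [Ax]  ⊢ p1, p1⊥
    [Ax]  ⊢ p1, p1⊥

Result: YES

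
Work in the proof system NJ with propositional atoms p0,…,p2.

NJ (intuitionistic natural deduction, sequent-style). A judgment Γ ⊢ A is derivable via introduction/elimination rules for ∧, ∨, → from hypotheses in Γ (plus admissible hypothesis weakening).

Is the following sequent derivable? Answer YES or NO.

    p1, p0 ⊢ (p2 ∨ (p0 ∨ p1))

Derivation trace:
[Wk] p1, p0 ⊢ (p2 ∨ (p0 ∨ p1))
  [∨I₂] p1 ⊢ (p2 ∨ (p0 ∨ p1))
    [∨I₂] p1 ⊢ (p0 ∨ p1)
      [Ax] p1 ⊢ p1

Result: YES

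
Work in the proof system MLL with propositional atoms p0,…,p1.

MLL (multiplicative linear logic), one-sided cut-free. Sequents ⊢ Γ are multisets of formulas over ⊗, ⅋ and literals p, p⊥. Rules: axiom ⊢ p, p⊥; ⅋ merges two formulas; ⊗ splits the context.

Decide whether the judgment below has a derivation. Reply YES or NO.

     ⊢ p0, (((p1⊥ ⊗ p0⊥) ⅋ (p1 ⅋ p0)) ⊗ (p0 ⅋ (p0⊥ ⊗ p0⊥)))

Derivation (root first):
[⊗]  ⊢ p0, (((p1⊥ ⊗ p0⊥) ⅋ (p1 ⅋ p0)) ⊗ (p0 ⅋ (p0⊥ ⊗ p0⊥)))
  [⅋]  ⊢ ((p1⊥ ⊗ p0⊥) ⅋ (p1 ⅋ p0))
    [⅋]  ⊢ (p1⊥ ⊗ p0⊥), (p1 ⅋ p0)
      [⊗]  ⊢ p1, p0, (p1⊥ ⊗ p0⊥)
        [Ax]  ⊢ p1, p1⊥
        [Ax]  ⊢ p0, p0⊥
  [⅋]  ⊢ p0, (p0 ⅋ (p0⊥ ⊗ p0⊥))
    [⊗]  ⊢ p0, p0, (p0⊥ ⊗ p0⊥)
      [Ax]  ⊢ p0, p0⊥
      [Ax]  ⊢ p0, p0⊥

Result: YES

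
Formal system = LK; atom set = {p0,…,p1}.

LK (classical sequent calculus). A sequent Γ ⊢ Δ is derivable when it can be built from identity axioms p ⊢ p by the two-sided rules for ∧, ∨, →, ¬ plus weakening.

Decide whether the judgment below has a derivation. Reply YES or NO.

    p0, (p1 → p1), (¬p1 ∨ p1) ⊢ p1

Truth-table refutation:
  v=00: Γ:[p0=F, (p1 → p1)=T, (¬p1 ∨ p1)=T] Δ:[p1=F] refutes=False
  v=01: Γ:[p0=F, (p1 → p1)=T, (¬p1 ∨ p1)=T] Δ:[p1=T] refutes=False
  v=10: Γ:[p0=T, (p1 → p1)=T, (¬p1 ∨ p1)=T] Δ:[p1=F] refutes=True  ← countermodel

Result: NO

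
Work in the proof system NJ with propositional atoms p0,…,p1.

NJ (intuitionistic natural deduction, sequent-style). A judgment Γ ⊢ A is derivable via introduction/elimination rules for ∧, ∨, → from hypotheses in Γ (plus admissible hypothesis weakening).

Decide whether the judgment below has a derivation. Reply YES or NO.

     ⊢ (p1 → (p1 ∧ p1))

Derivation trace:
[→I]  ⊢ (p1 → (p1 ∧ p1))
  [∧I] p1 ⊢ (p1 ∧ p1)
    [Ax] p1 ⊢ p1
    [Ax] p1 ⊢ p1

Result: YES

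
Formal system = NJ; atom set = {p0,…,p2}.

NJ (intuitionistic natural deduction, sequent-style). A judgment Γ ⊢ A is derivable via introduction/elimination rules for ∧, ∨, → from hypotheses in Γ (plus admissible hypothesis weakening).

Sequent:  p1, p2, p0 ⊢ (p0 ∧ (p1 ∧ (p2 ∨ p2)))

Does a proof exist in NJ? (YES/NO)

Derivation (root first):
[∧I] p1, p2, p0 ⊢ (p0 ∧ (p1 ∧ (p2 ∨ p2)))
  [Ax] p0 ⊢ p0
  [∧I] p1, p2 ⊢ (p1 ∧ (p2 ∨ p2))
    [Ax] p1 ⊢ p1
    [∨I₁] p2 ⊢ (p2 ∨ p2)
      [Ax] p2 ⊢ p2

Result: YES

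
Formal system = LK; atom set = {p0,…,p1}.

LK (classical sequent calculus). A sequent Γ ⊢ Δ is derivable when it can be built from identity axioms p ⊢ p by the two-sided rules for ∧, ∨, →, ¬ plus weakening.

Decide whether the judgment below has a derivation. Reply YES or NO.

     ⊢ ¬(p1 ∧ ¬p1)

Derivation trace:
[¬R]  ⊢ ¬(p1 ∧ ¬p1)
  [∧L] (p1 ∧ ¬p1) ⊢ 
    [¬L] p1, ¬p1 ⊢ 
      [Ax] p1 ⊢ p1

Result: YES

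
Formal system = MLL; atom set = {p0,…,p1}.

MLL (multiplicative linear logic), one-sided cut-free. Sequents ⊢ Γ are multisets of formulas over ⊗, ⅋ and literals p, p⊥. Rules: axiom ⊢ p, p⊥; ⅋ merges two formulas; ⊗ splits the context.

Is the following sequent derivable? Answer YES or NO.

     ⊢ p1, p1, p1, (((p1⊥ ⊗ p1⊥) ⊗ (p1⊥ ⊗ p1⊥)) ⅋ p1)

Derivation (root first):
[⅋]  ⊢ p1, p1, p1, (((p1⊥ ⊗ p1⊥) ⊗ (p1⊥ ⊗ p1⊥)) ⅋ p1)
  [⊗]  ⊢ p1, p1, p1, p1, ((p1⊥ ⊗ p1⊥) ⊗ (p1⊥ ⊗ p1⊥))
    [⊗]  ⊢ p1, p1, (p1⊥ ⊗ p1⊥)
      [Ax]  ⊢ p1, p1⊥
      [Ax]  ⊢ p1, p1⊥
    [⊗]  ⊢ p1, p1, (p1⊥ ⊗ p1⊥)
      [Ax]  ⊢ p1, p1⊥
      [Ax]  ⊢ p1, p1⊥

Result: YES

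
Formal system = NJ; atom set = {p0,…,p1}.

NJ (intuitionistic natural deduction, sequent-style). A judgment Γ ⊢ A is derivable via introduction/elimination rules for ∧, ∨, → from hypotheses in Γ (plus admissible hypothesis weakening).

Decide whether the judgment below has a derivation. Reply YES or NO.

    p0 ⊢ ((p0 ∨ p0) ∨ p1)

Derivation trace:
[∨I₁] p0 ⊢ ((p0 ∨ p0) ∨ p1)
  [∨I₂] p0 ⊢ (p0 ∨ p0)
    [Ax] p0 ⊢ p0

Result: YES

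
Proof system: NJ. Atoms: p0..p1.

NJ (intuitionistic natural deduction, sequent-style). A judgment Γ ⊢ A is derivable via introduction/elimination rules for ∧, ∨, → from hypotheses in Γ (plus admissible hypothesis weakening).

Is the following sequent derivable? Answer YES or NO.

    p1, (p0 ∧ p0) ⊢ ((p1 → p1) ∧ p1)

Proof tree:
[∧I] p1, (p0 ∧ p0) ⊢ ((p1 → p1) ∧ p1)
  [→I]  ⊢ (p1 → p1)
    [Ax] p1 ⊢ p1
  [Wk] p1, (p0 ∧ p0) ⊢ p1
    [Ax] p1 ⊢ p1

Result: YES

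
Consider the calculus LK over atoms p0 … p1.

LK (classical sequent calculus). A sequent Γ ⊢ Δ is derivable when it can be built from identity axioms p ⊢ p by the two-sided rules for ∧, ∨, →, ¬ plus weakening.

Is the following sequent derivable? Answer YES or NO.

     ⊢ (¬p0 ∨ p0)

Proof tree:
[∨R]  ⊢ (¬p0 ∨ p0)
  [¬R]  ⊢ p0, ¬p0
    [Ax] p0 ⊢ p0

Result: YES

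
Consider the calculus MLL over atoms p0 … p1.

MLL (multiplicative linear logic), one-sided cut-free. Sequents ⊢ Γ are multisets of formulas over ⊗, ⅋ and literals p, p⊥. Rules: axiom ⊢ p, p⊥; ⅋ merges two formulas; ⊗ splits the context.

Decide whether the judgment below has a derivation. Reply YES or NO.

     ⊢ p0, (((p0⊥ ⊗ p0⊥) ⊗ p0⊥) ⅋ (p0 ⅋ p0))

Proof tree:
[⅋]  ⊢ p0, (((p0⊥ ⊗ p0⊥) ⊗ p0⊥) ⅋ (p0 ⅋ p0))
  [⅋]  ⊢ p0, ((p0⊥ ⊗ p0⊥) ⊗ p0⊥), (p0 ⅋ p0)
    [⊗]  ⊢ p0, p0, p0, ((p0⊥ ⊗ p0⊥) ⊗ p0⊥)
      [⊗]  ⊢ p0, p0, (p0⊥ ⊗ p0⊥)
        [Ax]  ⊢ p0, p0⊥
        [Ax]  ⊢ p0, p0⊥
      [Ax]  ⊢ p0, p0⊥

Result: YES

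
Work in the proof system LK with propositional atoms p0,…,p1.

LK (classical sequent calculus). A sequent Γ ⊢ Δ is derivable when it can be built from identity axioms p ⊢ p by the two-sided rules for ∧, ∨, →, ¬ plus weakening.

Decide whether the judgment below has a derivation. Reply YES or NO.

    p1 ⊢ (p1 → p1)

Derivation (root first):
[→R] p1 ⊢ (p1 → p1)
  [WL] p1, p1 ⊢ p1
    [Ax] p1 ⊢ p1

Result: YES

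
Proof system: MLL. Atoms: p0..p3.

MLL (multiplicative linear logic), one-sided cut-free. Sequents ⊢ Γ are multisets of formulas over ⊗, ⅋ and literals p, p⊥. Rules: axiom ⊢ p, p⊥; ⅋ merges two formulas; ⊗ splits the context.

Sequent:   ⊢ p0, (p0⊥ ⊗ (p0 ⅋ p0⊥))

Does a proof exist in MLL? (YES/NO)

Derivation trace:
[⊗]  ⊢ p0, (p0⊥ ⊗ (p0 ⅋ p0⊥))
  [Ax]  ⊢ p0, p0⊥
  [⅋]  ⊢ (p0 ⅋ p0⊥)
    [Ax]  ⊢ p0, p0⊥

Result: YES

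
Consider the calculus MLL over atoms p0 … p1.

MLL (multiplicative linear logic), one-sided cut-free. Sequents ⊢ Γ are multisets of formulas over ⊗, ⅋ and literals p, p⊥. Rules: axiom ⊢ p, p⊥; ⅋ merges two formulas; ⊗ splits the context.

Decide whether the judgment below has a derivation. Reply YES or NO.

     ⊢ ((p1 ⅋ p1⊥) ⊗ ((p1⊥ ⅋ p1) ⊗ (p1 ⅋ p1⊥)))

Proof tree:
[⊗]  ⊢ ((p1 ⅋ p1⊥) ⊗ ((p1⊥ ⅋ p1) ⊗ (p1 ⅋ p1⊥)))
  [⅋]  ⊢ (p1 ⅋ p1⊥)
    [Ax]  ⊢ p1, p1⊥
  [⊗]  ⊢ ((p1⊥ ⅋ p1) ⊗ (p1 ⅋ p1⊥))
    [⅋]  ⊢ (p1⊥ ⅋ p1)
      [Ax]  ⊢ p1, p1⊥
    [⅋]  ⊢ (p1 ⅋ p1⊥)
      [Ax]  ⊢ p1, p1⊥

Result: YES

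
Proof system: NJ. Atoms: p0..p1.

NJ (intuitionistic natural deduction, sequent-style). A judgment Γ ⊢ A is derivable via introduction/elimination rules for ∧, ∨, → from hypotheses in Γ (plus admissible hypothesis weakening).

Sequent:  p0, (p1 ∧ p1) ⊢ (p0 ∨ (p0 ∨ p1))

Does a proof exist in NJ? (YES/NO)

Derivation trace:
[∨I₂] p0, (p1 ∧ p1) ⊢ (p0 ∨ (p0 ∨ p1))
  [∨I₁] p0, (p1 ∧ p1) ⊢ (p0 ∨ p1)
    [Wk] p0, (p1 ∧ p1) ⊢ p0
      [Ax] p0 ⊢ p0

Result: YES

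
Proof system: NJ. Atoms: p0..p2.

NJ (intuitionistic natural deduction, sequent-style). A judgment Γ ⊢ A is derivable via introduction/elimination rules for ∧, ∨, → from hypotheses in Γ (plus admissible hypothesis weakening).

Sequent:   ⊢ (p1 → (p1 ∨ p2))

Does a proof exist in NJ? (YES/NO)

Derivation trace:
[→I]  ⊢ (p1 → (p1 ∨ p2))
  [∨I₁] p1 ⊢ (p1 ∨ p2)
    [Ax] p1 ⊢ p1

Result: YES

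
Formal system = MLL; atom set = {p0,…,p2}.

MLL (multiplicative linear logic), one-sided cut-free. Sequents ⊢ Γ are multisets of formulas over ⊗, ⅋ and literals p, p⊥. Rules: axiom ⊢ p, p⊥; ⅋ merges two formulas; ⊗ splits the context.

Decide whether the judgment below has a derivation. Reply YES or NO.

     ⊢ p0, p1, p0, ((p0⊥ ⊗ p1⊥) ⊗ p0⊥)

Proof tree:
[⊗]  ⊢ p0, p1, p0, ((p0⊥ ⊗ p1⊥) ⊗ p0⊥)
  [⊗]  ⊢ p0, p1, (p0⊥ ⊗ p1⊥)
    [Ax]  ⊢ p0, p0⊥
    [Ax]  ⊢ p1, p1⊥
  [Ax]  ⊢ p0, p0⊥

Result: YES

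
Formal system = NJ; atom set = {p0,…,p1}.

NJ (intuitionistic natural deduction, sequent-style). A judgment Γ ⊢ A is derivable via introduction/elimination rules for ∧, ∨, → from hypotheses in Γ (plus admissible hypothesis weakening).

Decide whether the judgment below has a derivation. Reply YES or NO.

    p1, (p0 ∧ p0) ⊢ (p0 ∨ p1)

Derivation (root first):
[Wk] p1, (p0 ∧ p0) ⊢ (p0 ∨ p1)
  [∨I₂] p1 ⊢ (p0 ∨ p1)
    [Ax] p1 ⊢ p1

Result: YES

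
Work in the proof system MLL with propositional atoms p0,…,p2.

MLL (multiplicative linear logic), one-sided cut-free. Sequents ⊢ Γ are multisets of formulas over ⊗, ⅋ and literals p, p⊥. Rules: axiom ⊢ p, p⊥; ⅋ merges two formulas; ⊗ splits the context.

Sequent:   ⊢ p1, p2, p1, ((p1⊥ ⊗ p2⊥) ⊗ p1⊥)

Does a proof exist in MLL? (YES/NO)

Derivation trace:
[⊗]  ⊢ p1, p2, p1, ((p1⊥ ⊗ p2⊥) ⊗ p1⊥)
  [⊗]  ⊢ p1, p2, (p1⊥ ⊗ p2⊥)
    [Ax]  ⊢ p1, p1⊥
    [Ax]  ⊢ p2, p2⊥
  [Ax]  ⊢ p1, p1⊥

Result: YES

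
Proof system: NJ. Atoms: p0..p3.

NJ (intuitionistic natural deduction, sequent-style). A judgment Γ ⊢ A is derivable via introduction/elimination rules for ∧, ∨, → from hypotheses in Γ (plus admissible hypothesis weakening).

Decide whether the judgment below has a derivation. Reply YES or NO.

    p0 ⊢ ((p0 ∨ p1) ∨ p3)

Proof tree:
[∨I₁] p0 ⊢ ((p0 ∨ p1) ∨ p3)
  [∨I₁] p0 ⊢ (p0 ∨ p1)
    [Ax] p0 ⊢ p0

Result: YES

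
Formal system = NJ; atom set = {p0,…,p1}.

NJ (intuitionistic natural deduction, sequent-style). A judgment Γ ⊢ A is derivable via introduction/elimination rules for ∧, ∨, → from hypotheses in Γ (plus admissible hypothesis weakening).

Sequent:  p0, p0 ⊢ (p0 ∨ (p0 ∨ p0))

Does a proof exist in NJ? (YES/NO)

Proof tree:
[Wk] p0, p0 ⊢ (p0 ∨ (p0 ∨ p0))
  [∨I₂] p0 ⊢ (p0 ∨ (p0 ∨ p0))
    [∨I₁] p0 ⊢ (p0 ∨ p0)
      [Ax] p0 ⊢ p0

Result: YES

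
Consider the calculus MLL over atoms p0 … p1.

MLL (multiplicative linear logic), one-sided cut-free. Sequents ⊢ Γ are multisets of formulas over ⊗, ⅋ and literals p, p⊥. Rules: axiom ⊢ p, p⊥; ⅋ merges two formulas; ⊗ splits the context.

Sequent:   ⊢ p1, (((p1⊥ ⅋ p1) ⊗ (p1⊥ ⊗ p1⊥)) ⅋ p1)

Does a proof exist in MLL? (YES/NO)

Proof tree:
[⅋]  ⊢ p1, (((p1⊥ ⅋ p1) ⊗ (p1⊥ ⊗ p1⊥)) ⅋ p1)
  [⊗]  ⊢ p1, p1, ((p1⊥ ⅋ p1) ⊗ (p1⊥ ⊗ p1⊥))
    [⅋]  ⊢ (p1⊥ ⅋ p1)
      [Ax]  ⊢ p1, p1⊥
    [⊗]  ⊢ p1, p1, (p1⊥ ⊗ p1⊥)
      [Ax]  ⊢ p1, p1⊥
      [Ax]  ⊢ p1, p1⊥

Result: YES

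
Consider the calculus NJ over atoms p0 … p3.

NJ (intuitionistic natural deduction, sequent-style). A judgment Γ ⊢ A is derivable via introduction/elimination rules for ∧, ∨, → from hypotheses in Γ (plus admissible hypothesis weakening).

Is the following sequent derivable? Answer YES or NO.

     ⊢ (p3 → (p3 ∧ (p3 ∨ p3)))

Derivation (root first):
[→I]  ⊢ (p3 → (p3 ∧ (p3 ∨ p3)))
  [∧I] p3 ⊢ (p3 ∧ (p3 ∨ p3))
    [Ax] p3 ⊢ p3
    [∨I₂] p3 ⊢ (p3 ∨ p3)
      [Ax] p3 ⊢ p3

Result: YES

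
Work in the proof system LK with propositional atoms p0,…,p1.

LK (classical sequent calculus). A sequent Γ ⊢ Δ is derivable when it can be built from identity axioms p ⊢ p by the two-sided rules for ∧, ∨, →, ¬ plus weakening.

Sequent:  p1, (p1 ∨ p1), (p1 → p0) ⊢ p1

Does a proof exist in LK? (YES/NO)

Derivation (root first):
[→L] p1, (p1 ∨ p1), (p1 → p0) ⊢ p1
  [∨L] (p1 ∨ p1) ⊢ p1
    [Ax] p1 ⊢ p1
    [Ax] p1 ⊢ p1
  [WL] p1, p0 ⊢ p1
    [Ax] p1 ⊢ p1

Result: YES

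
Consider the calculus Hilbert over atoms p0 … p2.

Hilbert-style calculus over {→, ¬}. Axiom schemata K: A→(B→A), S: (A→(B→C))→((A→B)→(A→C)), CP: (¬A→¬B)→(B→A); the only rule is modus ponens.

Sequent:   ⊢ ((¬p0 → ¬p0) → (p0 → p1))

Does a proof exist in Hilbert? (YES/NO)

Truth-table refutation:
  v=000: Γ:[] Δ:[((¬p0 → ¬p0) → (p0 → p1))=T] refutes=False
  v=001: Γ:[] Δ:[((¬p0 → ¬p0) → (p0 → p1))=T] refutes=False
  v=010: Γ:[] Δ:[((¬p0 → ¬p0) → (p0 → p1))=T] refutes=False
  v=011: Γ:[] Δ:[((¬p0 → ¬p0) → (p0 → p1))=T] refutes=False
  v=100: Γ:[] Δ:[((¬p0 → ¬p0) → (p0 → p1))=F] refutes=True  ← countermodel

Result: NO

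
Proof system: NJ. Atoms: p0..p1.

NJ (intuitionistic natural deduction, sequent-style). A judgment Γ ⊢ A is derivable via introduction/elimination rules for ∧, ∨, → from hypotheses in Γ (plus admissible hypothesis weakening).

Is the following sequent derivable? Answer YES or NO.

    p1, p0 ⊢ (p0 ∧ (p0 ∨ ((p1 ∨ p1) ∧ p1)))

Derivation trace:
[∧I] p1, p0 ⊢ (p0 ∧ (p0 ∨ ((p1 ∨ p1) ∧ p1)))
  [Ax] p0 ⊢ p0
  [∨I₂] p1 ⊢ (p0 ∨ ((p1 ∨ p1) ∧ p1))
    [∧I] p1 ⊢ ((p1 ∨ p1) ∧ p1)
      [∨I₁] p1 ⊢ (p1 ∨ p1)
        [Ax] p1 ⊢ p1
      [Ax] p1 ⊢ p1

Result: YES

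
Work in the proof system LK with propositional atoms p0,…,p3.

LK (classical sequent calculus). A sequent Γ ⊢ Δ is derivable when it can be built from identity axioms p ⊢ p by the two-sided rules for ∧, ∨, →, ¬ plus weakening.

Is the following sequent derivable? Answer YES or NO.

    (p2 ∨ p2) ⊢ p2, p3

Derivation trace:
[WR] (p2 ∨ p2) ⊢ p2, p3
  [∨L] (p2 ∨ p2) ⊢ p2
    [Ax] p2 ⊢ p2
    [Ax] p2 ⊢ p2

Result: YES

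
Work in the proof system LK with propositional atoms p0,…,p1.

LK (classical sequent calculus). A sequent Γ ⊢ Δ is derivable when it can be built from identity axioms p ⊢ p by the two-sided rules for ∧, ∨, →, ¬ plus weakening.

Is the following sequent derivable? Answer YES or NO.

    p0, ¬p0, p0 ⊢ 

Derivation (root first):
[WL] p0, ¬p0, p0 ⊢ 
  [¬L] p0, ¬p0 ⊢ 
    [Ax] p0 ⊢ p0

Result: YES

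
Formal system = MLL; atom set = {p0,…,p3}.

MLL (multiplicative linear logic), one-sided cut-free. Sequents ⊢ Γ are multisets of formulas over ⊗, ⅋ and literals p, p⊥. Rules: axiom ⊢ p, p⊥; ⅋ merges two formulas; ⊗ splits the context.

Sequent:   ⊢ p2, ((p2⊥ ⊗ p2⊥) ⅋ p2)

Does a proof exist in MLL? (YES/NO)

Derivation (root first):
[⅋]  ⊢ p2, ((p2⊥ ⊗ p2⊥) ⅋ p2)
  [⊗]  ⊢ p2, p2, (p2⊥ ⊗ p2⊥)
    [Ax]  ⊢ p2, p2⊥
    [Ax]  ⊢ p2, p2⊥

Result: YES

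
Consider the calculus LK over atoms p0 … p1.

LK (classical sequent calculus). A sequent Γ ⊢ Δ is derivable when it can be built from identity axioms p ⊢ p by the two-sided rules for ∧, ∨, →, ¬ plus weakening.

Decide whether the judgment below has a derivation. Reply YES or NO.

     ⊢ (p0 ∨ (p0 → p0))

Proof tree:
[∨R]  ⊢ (p0 ∨ (p0 → p0))
  [→R]  ⊢ p0, (p0 → p0)
    [WR] p0 ⊢ p0, p0
      [Ax] p0 ⊢ p0

Result: YES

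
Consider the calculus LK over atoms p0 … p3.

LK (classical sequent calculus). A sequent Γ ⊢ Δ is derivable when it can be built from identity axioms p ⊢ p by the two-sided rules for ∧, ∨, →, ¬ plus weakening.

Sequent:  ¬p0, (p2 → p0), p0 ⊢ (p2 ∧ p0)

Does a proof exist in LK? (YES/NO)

Proof tree:
[∧R] ¬p0, (p2 → p0), p0 ⊢ (p2 ∧ p0)
  [WR] p0, ¬p0 ⊢ p2
    [¬L] p0, ¬p0 ⊢ 
      [Ax] p0 ⊢ p0
  [→L] ¬p0, p0, (p2 → p0) ⊢ p0
    [WR] p0, ¬p0 ⊢ p2
      [¬L] p0, ¬p0 ⊢ 
        [Ax] p0 ⊢ p0
    [Ax] p0 ⊢ p0

Result: YES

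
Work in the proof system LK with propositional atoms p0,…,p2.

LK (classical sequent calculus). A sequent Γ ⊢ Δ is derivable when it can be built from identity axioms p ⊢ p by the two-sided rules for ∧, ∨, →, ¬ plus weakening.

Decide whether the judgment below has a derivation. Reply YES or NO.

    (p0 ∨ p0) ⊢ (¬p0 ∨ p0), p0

Proof tree:
[∨L] (p0 ∨ p0) ⊢ (¬p0 ∨ p0), p0
  [Ax] p0 ⊢ p0
  [∨R] p0 ⊢ (¬p0 ∨ p0)
    [¬R] p0 ⊢ p0, ¬p0
      [WL] p0, p0 ⊢ p0
        [Ax] p0 ⊢ p0

Result: YES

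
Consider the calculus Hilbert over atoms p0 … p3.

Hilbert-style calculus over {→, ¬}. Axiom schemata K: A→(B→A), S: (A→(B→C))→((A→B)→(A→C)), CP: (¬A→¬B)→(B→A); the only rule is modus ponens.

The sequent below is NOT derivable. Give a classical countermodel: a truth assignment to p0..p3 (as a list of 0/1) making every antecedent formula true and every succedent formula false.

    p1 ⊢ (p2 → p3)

Enumerate valuations to refute Γ ⊢ Δ:
  v=0000: Γ:[p1=F] Δ:[(p2 → p3)=T] refutes=False
  v=0001: Γ:[p1=F] Δ:[(p2 → p3)=T] refutes=False
  v=0010: Γ:[p1=F] Δ:[(p2 → p3)=F] refutes=False
  v=0011: Γ:[p1=F] Δ:[(p2 → p3)=T] refutes=False
  v=0100: Γ:[p1=T] Δ:[(p2 → p3)=T] refutes=False
  v=0101: Γ:[p1=T] Δ:[(p2 → p3)=T] refutes=False
  v=0110: Γ:[p1=T] Δ:[(p2 → p3)=F] refutes=True  ← countermodel

Result: [0, 1, 1, 0]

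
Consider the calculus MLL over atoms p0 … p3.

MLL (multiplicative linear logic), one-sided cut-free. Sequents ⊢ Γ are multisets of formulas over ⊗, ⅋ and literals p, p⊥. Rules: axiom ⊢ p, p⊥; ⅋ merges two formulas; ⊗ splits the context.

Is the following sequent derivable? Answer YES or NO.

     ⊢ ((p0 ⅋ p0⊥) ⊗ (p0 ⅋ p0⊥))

Derivation (root first):
[⊗]  ⊢ ((p0 ⅋ p0⊥) ⊗ (p0 ⅋ p0⊥))
  [⅋]  ⊢ (p0 ⅋ p0⊥)
    [Ax]  ⊢ p0, p0⊥
  [⅋]  ⊢ (p0 ⅋ p0⊥)
    [Ax]  ⊢ p0, p0⊥

Result: YES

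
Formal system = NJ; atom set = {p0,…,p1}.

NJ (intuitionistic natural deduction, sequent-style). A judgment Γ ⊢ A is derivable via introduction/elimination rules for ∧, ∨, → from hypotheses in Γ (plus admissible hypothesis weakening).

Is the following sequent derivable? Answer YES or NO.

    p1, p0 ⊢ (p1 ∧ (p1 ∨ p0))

Derivation trace:
[∧I] p1, p0 ⊢ (p1 ∧ (p1 ∨ p0))
  [Ax] p1 ⊢ p1
  [∨I₁] p1, p0 ⊢ (p1 ∨ p0)
    [Wk] p1, p0 ⊢ p1
      [Ax] p1 ⊢ p1

Result: YES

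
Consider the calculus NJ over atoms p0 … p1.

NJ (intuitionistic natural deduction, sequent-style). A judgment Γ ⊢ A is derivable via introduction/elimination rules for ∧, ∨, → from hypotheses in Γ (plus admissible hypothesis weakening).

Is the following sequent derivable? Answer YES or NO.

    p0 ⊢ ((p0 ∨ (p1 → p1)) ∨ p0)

Proof tree:
[∨I₁] p0 ⊢ ((p0 ∨ (p1 → p1)) ∨ p0)
  [∨I₂] p0 ⊢ (p0 ∨ (p1 → p1))
    [Wk] p0 ⊢ (p1 → p1)
      [→I]  ⊢ (p1 → p1)
        [Ax] p1 ⊢ p1

Result: YES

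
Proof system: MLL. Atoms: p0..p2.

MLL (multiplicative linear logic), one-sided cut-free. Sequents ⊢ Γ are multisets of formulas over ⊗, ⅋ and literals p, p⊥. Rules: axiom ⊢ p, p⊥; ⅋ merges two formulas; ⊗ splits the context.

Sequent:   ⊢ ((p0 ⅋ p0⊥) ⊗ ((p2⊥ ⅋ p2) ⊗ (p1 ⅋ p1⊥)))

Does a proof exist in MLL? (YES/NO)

Proof tree:
[⊗]  ⊢ ((p0 ⅋ p0⊥) ⊗ ((p2⊥ ⅋ p2) ⊗ (p1 ⅋ p1⊥)))
  [⅋]  ⊢ (p0 ⅋ p0⊥)
    [Ax]  ⊢ p0, p0⊥
  [⊗]  ⊢ ((p2⊥ ⅋ p2) ⊗ (p1 ⅋ p1⊥))
    [⅋]  ⊢ (p2⊥ ⅋ p2)
      [Ax]  ⊢ p2, p2⊥
    [⅋]  ⊢ (p1 ⅋ p1⊥)
      [Ax]  ⊢ p1, p1⊥

Result: YES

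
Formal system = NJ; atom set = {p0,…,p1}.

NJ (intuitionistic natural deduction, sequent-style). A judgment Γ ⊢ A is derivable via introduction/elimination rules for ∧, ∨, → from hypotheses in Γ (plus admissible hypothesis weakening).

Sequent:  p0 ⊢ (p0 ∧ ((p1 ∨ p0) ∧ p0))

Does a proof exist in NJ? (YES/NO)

Derivation (root first):
[∧I] p0 ⊢ (p0 ∧ ((p1 ∨ p0) ∧ p0))
  [Ax] p0 ⊢ p0
  [∧I] p0 ⊢ ((p1 ∨ p0) ∧ p0)
    [∨I₂] p0 ⊢ (p1 ∨ p0)
      [Ax] p0 ⊢ p0
    [Ax] p0 ⊢ p0

Result: YES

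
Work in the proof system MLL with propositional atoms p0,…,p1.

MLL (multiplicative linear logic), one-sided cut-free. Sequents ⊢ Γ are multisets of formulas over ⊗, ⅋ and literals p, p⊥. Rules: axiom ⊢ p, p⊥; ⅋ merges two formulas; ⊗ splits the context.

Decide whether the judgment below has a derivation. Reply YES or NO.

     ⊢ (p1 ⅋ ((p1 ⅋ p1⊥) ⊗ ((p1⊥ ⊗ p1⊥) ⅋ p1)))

Derivation trace:
[⅋]  ⊢ (p1 ⅋ ((p1 ⅋ p1⊥) ⊗ ((p1⊥ ⊗ p1⊥) ⅋ p1)))
  [⊗]  ⊢ p1, ((p1 ⅋ p1⊥) ⊗ ((p1⊥ ⊗ p1⊥) ⅋ p1))
    [⅋]  ⊢ (p1 ⅋ p1⊥)
      [Ax]  ⊢ p1, p1⊥
    [⅋]  ⊢ p1, ((p1⊥ ⊗ p1⊥) ⅋ p1)
      [⊗]  ⊢ p1, p1, (p1⊥ ⊗ p1⊥)
        [Ax]  ⊢ p1, p1⊥
        [Ax]  ⊢ p1, p1⊥

Result: YES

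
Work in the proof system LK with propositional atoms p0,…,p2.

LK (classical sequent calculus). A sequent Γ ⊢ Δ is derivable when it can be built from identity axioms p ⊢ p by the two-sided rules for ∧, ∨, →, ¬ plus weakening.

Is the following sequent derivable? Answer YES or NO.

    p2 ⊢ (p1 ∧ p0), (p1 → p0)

Truth-table refutation:
  v=000: Γ:[p2=F] Δ:[(p1 ∧ p0)=F, (p1 → p0)=T] refutes=False
  v=001: Γ:[p2=T] Δ:[(p1 ∧ p0)=F, (p1 → p0)=T] refutes=False
  v=010: Γ:[p2=F] Δ:[(p1 ∧ p0)=F, (p1 → p0)=F] refutes=False
  v=011: Γ:[p2=T] Δ:[(p1 ∧ p0)=F, (p1 → p0)=F] refutes=True  ← countermodel

Result: NO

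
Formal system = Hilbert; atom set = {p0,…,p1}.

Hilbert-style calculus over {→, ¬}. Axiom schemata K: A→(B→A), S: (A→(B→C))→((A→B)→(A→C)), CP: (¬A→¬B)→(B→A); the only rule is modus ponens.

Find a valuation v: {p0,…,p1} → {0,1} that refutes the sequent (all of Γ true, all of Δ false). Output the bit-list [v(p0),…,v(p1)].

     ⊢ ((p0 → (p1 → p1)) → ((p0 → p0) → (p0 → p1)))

Search for a countermodel by truth-table:
  v=00: Γ:[] Δ:[((p0 → (p1 → p1)) → ((p0 → p0) → (p0 → p1)))=T] refutes=False
  v=01: Γ:[] Δ:[((p0 → (p1 → p1)) → ((p0 → p0) → (p0 → p1)))=T] refutes=False
  v=10: Γ:[] Δ:[((p0 → (p1 → p1)) → ((p0 → p0) → (p0 → p1)))=F] refutes=True  ← countermodel

Result: [1, 0]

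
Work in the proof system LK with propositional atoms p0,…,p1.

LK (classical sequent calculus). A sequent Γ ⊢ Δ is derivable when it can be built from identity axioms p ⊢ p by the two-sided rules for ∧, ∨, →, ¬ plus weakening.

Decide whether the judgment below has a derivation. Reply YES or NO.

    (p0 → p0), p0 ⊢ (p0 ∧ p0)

Derivation (root first):
[∧R] (p0 → p0), p0 ⊢ (p0 ∧ p0)
  [→L] p0, (p0 → p0) ⊢ p0
    [Ax] p0 ⊢ p0
    [Ax] p0 ⊢ p0
  [→L] p0, (p0 → p0) ⊢ p0
    [Ax] p0 ⊢ p0
    [Ax] p0 ⊢ p0

Result: YES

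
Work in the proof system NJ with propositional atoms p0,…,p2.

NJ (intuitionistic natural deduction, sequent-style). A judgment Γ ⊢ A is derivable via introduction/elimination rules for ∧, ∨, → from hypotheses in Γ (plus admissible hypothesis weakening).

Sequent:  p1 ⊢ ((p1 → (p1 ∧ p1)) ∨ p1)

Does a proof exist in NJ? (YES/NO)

Derivation (root first):
[∨I₁] p1 ⊢ ((p1 → (p1 ∧ p1)) ∨ p1)
  [Wk] p1 ⊢ (p1 → (p1 ∧ p1))
    [→I]  ⊢ (p1 → (p1 ∧ p1))
      [∧I] p1 ⊢ (p1 ∧ p1)
        [Ax] p1 ⊢ p1
        [Ax] p1 ⊢ p1

Result: YES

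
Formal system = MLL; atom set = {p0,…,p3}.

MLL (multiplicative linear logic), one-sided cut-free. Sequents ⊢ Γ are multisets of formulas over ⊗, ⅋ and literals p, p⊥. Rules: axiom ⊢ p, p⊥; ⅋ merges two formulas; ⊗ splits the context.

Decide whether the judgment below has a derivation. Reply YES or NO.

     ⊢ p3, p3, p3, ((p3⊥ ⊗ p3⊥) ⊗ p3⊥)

Proof tree:
[⊗]  ⊢ p3, p3, p3, ((p3⊥ ⊗ p3⊥) ⊗ p3⊥)
  [⊗]  ⊢ p3, p3, (p3⊥ ⊗ p3⊥)
    [Ax]  ⊢ p3, p3⊥
    [Ax]  ⊢ p3, p3⊥
  [Ax]  ⊢ p3, p3⊥

Result: YES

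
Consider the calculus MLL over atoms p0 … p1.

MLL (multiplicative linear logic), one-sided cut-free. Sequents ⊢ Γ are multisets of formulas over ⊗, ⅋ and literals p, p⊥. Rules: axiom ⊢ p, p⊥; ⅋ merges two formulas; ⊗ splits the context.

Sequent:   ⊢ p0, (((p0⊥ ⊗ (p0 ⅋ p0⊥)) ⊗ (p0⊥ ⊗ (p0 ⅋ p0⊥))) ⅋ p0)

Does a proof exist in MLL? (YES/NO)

Proof tree:
[⅋]  ⊢ p0, (((p0⊥ ⊗ (p0 ⅋ p0⊥)) ⊗ (p0⊥ ⊗ (p0 ⅋ p0⊥))) ⅋ p0)
  [⊗]  ⊢ p0, p0, ((p0⊥ ⊗ (p0 ⅋ p0⊥)) ⊗ (p0⊥ ⊗ (p0 ⅋ p0⊥)))
    [⊗]  ⊢ p0, (p0⊥ ⊗ (p0 ⅋ p0⊥))
      [Ax]  ⊢ p0, p0⊥
      [⅋]  ⊢ (p0 ⅋ p0⊥)
        [Ax]  ⊢ p0, p0⊥
    [⊗]  ⊢ p0, (p0⊥ ⊗ (p0 ⅋ p0⊥))
      [Ax]  ⊢ p0, p0⊥
      [⅋]  ⊢ (p0 ⅋ p0⊥)
        [Ax]  ⊢ p0, p0⊥

Result: YES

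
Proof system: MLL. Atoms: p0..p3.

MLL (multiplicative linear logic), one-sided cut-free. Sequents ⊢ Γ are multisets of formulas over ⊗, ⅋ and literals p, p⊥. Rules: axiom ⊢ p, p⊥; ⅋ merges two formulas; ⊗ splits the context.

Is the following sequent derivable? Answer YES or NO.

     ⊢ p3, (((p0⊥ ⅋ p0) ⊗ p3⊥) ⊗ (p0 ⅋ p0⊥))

Proof tree:
[⊗]  ⊢ p3, (((p0⊥ ⅋ p0) ⊗ p3⊥) ⊗ (p0 ⅋ p0⊥))
  [⊗]  ⊢ p3, ((p0⊥ ⅋ p0) ⊗ p3⊥)
    [⅋]  ⊢ (p0⊥ ⅋ p0)
      [Ax]  ⊢ p0, p0⊥
    [Ax]  ⊢ p3, p3⊥
  [⅋]  ⊢ (p0 ⅋ p0⊥)
    [Ax]  ⊢ p0, p0⊥

Result: YES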